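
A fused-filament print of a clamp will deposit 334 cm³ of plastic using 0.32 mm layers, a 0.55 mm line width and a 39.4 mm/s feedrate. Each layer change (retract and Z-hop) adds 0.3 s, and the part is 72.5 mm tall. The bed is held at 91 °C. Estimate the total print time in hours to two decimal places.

Bead cross-section = 0.32 × 0.55, so 0.176 mm².
Path length: 334000 mm³ / 0.176 mm² → 1897727.3 mm.
Print-move time = 1897727.3 / 39.4, so 48165.7 s.
Layers = ⌈72.5/0.32⌉ = 227.
Z-hop total = 227 × 0.3, so 68.1 s.
Total = 48165.7 + 68.1 = 48233.8 s = 13.40 hours.

13.40 hours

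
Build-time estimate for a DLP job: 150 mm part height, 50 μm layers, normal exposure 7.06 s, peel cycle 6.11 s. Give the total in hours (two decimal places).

10.98 hours

Layers = ⌈150/0.05⌉ = 3000.
Each layer takes: 7.06 + 6.11 → 13.17 s.
Build time: 3000 × 13.17 s = 39510 s, i.e. 10.98 hours.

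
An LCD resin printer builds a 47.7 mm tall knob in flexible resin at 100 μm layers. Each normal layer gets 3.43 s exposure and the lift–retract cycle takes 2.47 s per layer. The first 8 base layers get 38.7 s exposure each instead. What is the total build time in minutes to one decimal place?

Layers = ⌈47.7/0.1⌉ = 477.
Burn-in layers = 8 × (38.7 + 2.47) = 329.36 s.
Normal layers = 469 × (3.43 + 2.47), so 2767.1 s.
Total = 329.36 + 2767.1 = 3096.46 s = 51.6 minutes.

51.6 minutes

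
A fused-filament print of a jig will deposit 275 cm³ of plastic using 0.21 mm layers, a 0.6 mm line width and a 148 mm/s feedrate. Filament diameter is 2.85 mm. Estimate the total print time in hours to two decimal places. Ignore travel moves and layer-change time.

Line area = 0.21 × 0.6, so 0.126 mm².
Path length: 275000 mm³ / 0.126 mm² → 2182539.7 mm.
Time extruding = 2182539.7 / 148, so 14746.9 s.
In the requested units: 14746.9 s = 4.10 hours.

4.10 hours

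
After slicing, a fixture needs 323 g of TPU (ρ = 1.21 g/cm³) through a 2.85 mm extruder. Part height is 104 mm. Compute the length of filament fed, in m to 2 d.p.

41.84 m

Extruded volume: 323/1.21 = 266.9421 cm³ (266942.1 mm³).
Cross-section of 2.85 mm filament: π·(2.85/2)² = 6.3794 mm².
Length = 266942.1 / 6.3794 = 41844.39 mm = 41.84 m.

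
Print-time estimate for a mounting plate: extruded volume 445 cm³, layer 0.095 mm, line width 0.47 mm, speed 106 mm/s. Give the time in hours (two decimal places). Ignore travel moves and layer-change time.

Extrusion cross-section: 0.095 × 0.47 → 0.04465 mm².
Path length: 445000 mm³ / 0.04465 mm² → 9966405.4 mm.
Extrusion time = 9966405.4 / 106, so 94022.7 s.
94022.7 s = 26.12 hours.

26.12 hours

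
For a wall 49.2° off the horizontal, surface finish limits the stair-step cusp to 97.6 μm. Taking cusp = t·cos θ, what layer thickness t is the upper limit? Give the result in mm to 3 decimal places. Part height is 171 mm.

0.149 mm

Layer height = cusp / cos(49.2°) = 0.0976 / 0.6534 = 0.149 mm.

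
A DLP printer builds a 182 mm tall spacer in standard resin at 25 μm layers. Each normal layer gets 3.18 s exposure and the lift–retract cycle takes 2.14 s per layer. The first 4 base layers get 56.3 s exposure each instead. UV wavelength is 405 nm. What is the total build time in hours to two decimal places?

10.82 hours

Layers = ⌈182/0.025⌉ = 7280.
Base layers: 4 × (56.3 + 2.14) → 233.76 s.
Remaining layers: 7276 × (3.18 + 2.14) → 38708.32 s.
Total = 233.76 + 38708.32 = 38942.08 s = 10.82 hours.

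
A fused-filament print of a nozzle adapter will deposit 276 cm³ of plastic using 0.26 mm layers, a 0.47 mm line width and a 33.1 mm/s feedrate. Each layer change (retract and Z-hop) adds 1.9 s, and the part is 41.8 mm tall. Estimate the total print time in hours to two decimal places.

Extrusion cross-section: 0.26 × 0.47 → 0.1222 mm².
Path length: 276000 mm³ / 0.1222 mm² → 2258592.5 mm.
Time extruding = 2258592.5 / 33.1 = 68235.4 s.
Layers = ⌈41.8/0.26⌉ = 161.
Non-print overhead: 161 × 1.9 → 305.9 s.
Altogether 68235.4 + 305.9 = 68541.3 s, i.e. 19.04 hours.

19.04 hours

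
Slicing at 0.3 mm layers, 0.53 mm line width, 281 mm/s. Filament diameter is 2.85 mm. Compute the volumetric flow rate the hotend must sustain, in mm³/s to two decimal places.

44.68

Bead cross-section = 0.3 × 0.53 = 0.159 mm².
Volumetric flow = 281 × 0.159 = 44.68 mm³/s.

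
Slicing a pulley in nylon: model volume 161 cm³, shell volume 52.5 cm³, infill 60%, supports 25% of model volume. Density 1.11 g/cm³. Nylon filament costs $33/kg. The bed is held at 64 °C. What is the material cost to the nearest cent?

Infill region = 161 − 52.5, so 108.5 cm³.
Deposited infill = 0.60 × 108.5, so 65.1 cm³.
Support: 0.25 × 161 → 40.25 cm³.
Total printed volume = 52.5 + 65.1 + 40.25, so 157.85 cm³.
Mass: 157.85 × 1.11 → 175.2135 g.
Cost = 175.2135 g / 1000 × $33/kg = $5.78.

$5.78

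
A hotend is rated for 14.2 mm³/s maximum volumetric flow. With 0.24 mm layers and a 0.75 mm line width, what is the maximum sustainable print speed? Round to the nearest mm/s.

79 mm/s

Bead cross-section = 0.24 × 0.75 = 0.18 mm².
Max speed = 14.2 / 0.18 = 78.89 ≈ 79 mm/s.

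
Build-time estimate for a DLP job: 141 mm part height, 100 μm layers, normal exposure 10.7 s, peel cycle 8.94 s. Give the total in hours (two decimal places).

7.69 hours

Number of layers: 141 / 0.1 → 1410 (rounded up).
Cycle time = 10.7 + 8.94 = 19.64 s.
Build time: 1410 × 19.64 s = 27692.4 s, i.e. 7.69 hours.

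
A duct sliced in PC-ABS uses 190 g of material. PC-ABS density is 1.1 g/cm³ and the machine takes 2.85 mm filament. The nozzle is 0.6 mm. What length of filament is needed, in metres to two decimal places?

Volume = 190 g / 1.1 g·cm⁻³ = 172.7273 cm³ = 172727.3 mm³.
A = π r² = π × 1.425² = 6.3794 mm².
L = V/A = 172727.3/6.3794 = 27075.79 mm → 27.08 m.

27.08 m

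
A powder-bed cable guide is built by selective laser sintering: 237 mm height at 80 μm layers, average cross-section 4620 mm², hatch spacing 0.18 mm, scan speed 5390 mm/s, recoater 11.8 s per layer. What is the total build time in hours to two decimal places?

13.63 hours

Layers = ⌈237/0.08⌉ = 2963.
Hatch length per layer: 4620 / 0.18 → 25666.7 mm.
Scan time per layer = 25666.7 / 5390 = 4.7619 s.
Layer cycle = 4.7619 + 11.8, so 16.5619 s.
2963 layers × 16.5619 s/layer = 49072.9097 s, i.e. 13.63 hours.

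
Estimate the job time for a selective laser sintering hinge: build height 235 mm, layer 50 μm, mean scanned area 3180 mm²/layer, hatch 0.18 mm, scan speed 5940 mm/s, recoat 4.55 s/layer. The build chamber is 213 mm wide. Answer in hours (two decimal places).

Layer count = ceil(235 / 0.05) = 4700.
Scan path per layer = 3180 / 0.18 = 17666.7 mm.
Laser time per layer = 17666.7 / 5940, so 2.9742 s.
Layer cycle = 2.9742 + 4.55 = 7.5242 s.
Build time = 4700 × 7.5242 = 35363.74 s = 9.82 hours.

9.82 hours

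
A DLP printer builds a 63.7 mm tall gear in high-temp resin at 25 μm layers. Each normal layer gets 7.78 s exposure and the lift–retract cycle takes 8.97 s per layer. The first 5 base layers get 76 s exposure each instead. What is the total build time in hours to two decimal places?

Number of layers: 63.7 / 0.025 → 2548 (rounded up).
Burn-in layers = 5 × (76 + 8.97), so 424.85 s.
Regular layers: 2543 × (7.78 + 8.97) → 42595.25 s.
Total = 424.85 + 42595.25 = 43020.1 s = 11.95 hours.

11.95 hours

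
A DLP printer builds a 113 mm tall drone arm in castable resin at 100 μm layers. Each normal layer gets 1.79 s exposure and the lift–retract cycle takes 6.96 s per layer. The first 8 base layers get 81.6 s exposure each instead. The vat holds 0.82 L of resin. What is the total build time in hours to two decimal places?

2.92 hours

Layers = ⌈113/0.1⌉ = 1130.
Burn-in layers = 8 × (81.6 + 6.96) = 708.48 s.
Regular layers: 1122 × (1.79 + 6.96) → 9817.5 s.
Total = 708.48 + 9817.5 = 10525.98 s = 2.92 hours.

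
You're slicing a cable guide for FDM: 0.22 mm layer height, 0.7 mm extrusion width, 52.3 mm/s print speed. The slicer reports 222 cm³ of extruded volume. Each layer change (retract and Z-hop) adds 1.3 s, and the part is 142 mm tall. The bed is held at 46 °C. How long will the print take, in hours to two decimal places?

7.89 hours

Line area = 0.22 × 0.7, so 0.154 mm².
Total extruded path = 222000/0.154 = 1441558.4 mm.
Print-move time: 1441558.4 / 52.3 → 27563.3 s.
Layers = ⌈142/0.22⌉ = 646.
Z-hop total = 646 × 1.3, so 839.8 s.
Total = 27563.3 + 839.8 = 28403.1 s = 7.89 hours.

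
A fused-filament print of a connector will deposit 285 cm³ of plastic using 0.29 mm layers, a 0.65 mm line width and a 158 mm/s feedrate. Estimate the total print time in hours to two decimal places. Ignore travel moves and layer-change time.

2.66 hours

Bead cross-section = 0.29 × 0.65 = 0.1885 mm².
Toolpath length = 285 cm³ / 0.1885 mm² = 285000 / 0.1885 = 1511936.3 mm.
Extrusion time: 1511936.3 / 158 → 9569.2 s.
That's 9569.2 s → 2.66 hours.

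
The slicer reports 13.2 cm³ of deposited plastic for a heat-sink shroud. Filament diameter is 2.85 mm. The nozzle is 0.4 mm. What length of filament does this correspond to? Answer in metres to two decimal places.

2.07 m

Cross-section of 2.85 mm filament: π·(2.85/2)² = 6.3794 mm².
Length = 13.2 cm³ / 6.3794 mm² = 13200 / 6.3794 = 2069.16 mm = 2.07 m.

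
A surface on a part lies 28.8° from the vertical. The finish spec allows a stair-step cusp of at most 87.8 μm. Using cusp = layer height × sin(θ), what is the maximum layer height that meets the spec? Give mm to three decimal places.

0.182 mm

t = h_c / sin θ = 0.0878 / 0.4818 = 0.182 mm.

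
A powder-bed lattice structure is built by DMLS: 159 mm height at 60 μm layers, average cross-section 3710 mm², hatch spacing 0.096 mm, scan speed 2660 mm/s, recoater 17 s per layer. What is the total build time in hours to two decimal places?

23.21 hours

Layer count = ceil(159 / 0.06) = 2650.
Per-layer scan distance = 3710 / 0.096, so 38645.8 mm.
Scan time per layer = 38645.8 / 2660, so 14.5285 s.
Layer cycle: 14.5285 + 17 → 31.5285 s.
Total: 2650 × 31.5285 s = 83550.525 s → 23.21 hours.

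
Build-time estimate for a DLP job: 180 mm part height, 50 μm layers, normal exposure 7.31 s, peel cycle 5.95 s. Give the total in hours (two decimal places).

Number of layers: 180 / 0.05 → 3600 (rounded up).
Each layer takes: 7.31 + 5.95 → 13.26 s.
Total = 3600 × 13.26 = 47736 s = 13.26 hours.

13.26 hours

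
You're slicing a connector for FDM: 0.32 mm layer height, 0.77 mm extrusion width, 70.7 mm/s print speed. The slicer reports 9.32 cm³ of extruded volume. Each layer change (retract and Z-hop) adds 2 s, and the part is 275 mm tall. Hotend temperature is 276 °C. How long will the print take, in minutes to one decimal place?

37.6 minutes

Extrusion cross-section = 0.32 × 0.77 = 0.2464 mm².
Toolpath length = 9.32 cm³ / 0.2464 mm² = 9320 / 0.2464 = 37824.7 mm.
Print-move time = 37824.7 / 70.7 = 535 s.
Number of layers: 275 / 0.32 → 860 (rounded up).
Z-hop total: 860 × 2 → 1720 s.
Altogether 535 + 1720 = 2255 s, i.e. 37.6 minutes.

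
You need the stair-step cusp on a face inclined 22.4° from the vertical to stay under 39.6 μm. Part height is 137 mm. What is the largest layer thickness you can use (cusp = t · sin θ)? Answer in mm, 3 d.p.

0.104 mm

Layer height = cusp / sin(22.4°) = 0.0396 / 0.3811 = 0.104 mm.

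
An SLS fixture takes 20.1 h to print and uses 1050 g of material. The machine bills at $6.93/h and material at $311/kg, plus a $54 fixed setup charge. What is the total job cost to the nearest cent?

$519.84

Machine-time cost = 6.93 × 20.1, so $139.293.
Feedstock cost = 311 × 1050/1000, so $326.55.
Total = 139.293 + 326.55 + 54 = 519.843 ≈ $519.84.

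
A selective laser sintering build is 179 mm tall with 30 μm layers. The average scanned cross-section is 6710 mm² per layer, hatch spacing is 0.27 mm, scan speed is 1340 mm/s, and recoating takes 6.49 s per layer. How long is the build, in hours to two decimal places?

Number of layers: 179 / 0.03 → 5967 (rounded up).
Per-layer scan distance: 6710 / 0.27 → 24851.9 mm.
Laser time per layer = 24851.9 / 1340, so 18.5462 s.
Layer cycle: 18.5462 + 6.49 → 25.0362 s.
Total: 5967 × 25.0362 s = 149391.0054 s → 41.50 hours.

41.50 hours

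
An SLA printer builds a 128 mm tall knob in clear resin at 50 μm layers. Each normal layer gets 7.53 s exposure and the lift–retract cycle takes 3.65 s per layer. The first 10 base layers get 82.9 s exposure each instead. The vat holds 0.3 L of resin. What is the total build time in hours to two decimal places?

Layer count = ceil(128 / 0.05) = 2560.
Bottom layers = 10 × (82.9 + 3.65), so 865.5 s.
Normal layers = 2550 × (7.53 + 3.65), so 28509 s.
Total = 865.5 + 28509 = 29374.5 s = 8.16 hours.

8.16 hours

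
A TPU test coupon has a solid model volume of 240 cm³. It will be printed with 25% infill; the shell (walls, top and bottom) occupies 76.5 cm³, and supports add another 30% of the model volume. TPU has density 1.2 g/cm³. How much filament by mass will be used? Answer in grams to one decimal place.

Volume inside the shell: 240 − 76.5 → 163.5 cm³.
Infill volume = 0.25 × 163.5 = 40.875 cm³.
Support = 0.30 × 240, so 72 cm³.
Deposited volume: 76.5 + 40.875 + 72 → 189.375 cm³.
Mass = 189.375 × 1.2 = 227.25 g.

227.3 g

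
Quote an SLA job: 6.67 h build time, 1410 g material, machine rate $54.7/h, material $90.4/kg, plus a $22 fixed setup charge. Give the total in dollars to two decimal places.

$514.31

Machine-time cost: 54.7 × 6.67 → $364.849.
Material charge = 90.4 × 1410/1000 = $127.464.
Total = 364.849 + 127.464 + 22 = 514.313 ≈ $514.31.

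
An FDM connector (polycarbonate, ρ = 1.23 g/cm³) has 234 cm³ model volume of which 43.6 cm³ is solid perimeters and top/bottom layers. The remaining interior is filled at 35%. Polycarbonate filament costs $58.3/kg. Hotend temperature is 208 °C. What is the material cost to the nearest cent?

$7.91

Interior volume = 234 − 43.6, so 190.4 cm³.
Deposited infill = 0.35 × 190.4, so 66.64 cm³.
Total extruded = 43.6 + 66.64 = 110.24 cm³.
Mass: 110.24 × 1.23 → 135.5952 g.
Cost = 135.5952 g / 1000 × $58.3/kg = $7.91.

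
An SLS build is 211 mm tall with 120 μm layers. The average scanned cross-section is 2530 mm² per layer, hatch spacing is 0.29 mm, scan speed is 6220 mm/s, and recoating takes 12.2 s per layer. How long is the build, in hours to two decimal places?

6.65 hours

Number of layers: 211 / 0.12 → 1759 (rounded up).
Hatch length per layer = 2530 / 0.29 = 8724.1 mm.
Per-layer scan time: 8724.1 / 6220 → 1.4026 s.
Per-layer time = 1.4026 + 12.2 = 13.6026 s.
1759 layers × 13.6026 s/layer = 23926.9734 s, i.e. 6.65 hours.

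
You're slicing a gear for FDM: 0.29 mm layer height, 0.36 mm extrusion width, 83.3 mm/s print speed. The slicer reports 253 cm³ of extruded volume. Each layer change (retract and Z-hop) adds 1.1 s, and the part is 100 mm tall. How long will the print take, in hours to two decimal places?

Bead cross-section = 0.29 × 0.36 = 0.1044 mm².
Total extruded path = 253000/0.1044 = 2423371.6 mm.
Time extruding = 2423371.6 / 83.3, so 29092.1 s.
Layers = ⌈100/0.29⌉ = 345.
Layer-change overhead = 345 × 1.1, so 379.5 s.
Total = 29092.1 + 379.5 = 29471.6 s = 8.19 hours.

8.19 hours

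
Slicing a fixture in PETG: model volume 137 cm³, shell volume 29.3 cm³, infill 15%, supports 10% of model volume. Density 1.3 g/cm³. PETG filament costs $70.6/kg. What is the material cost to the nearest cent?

Infill region = 137 − 29.3 = 107.7 cm³.
Infill volume = 0.15 × 107.7 = 16.155 cm³.
Support: 0.10 × 137 → 13.7 cm³.
Total extruded = 29.3 + 16.155 + 13.7, so 59.155 cm³.
Mass = 59.155 × 1.3 = 76.9015 g.
At $70.6/kg: 76.9015/1000 × 70.6 = $5.43.

$5.43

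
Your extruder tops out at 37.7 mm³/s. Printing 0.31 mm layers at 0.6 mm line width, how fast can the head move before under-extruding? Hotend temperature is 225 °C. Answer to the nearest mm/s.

203 mm/s

Bead cross-section = 0.31 × 0.6, so 0.186 mm².
v_max = Q/A = 37.7/0.186 = 202.69 mm/s → 203 mm/s.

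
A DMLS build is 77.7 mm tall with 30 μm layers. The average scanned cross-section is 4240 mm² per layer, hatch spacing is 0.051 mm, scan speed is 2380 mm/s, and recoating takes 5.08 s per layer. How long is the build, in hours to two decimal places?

28.79 hours

Layers = ⌈77.7/0.03⌉ = 2590.
Per-layer scan distance: 4240 / 0.051 → 83137.3 mm.
Scan time per layer = 83137.3 / 2380 = 34.9316 s.
Layer cycle: 34.9316 + 5.08 → 40.0116 s.
2590 layers × 40.0116 s/layer = 103630.044 s, i.e. 28.79 hours.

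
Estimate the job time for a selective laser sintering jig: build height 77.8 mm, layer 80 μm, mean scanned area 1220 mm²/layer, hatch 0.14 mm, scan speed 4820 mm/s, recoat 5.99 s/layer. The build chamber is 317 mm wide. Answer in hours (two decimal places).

2.11 hours

Layers = ⌈77.8/0.08⌉ = 973.
Hatch length per layer = 1220 / 0.14, so 8714.3 mm.
Laser time per layer: 8714.3 / 4820 → 1.8079 s.
Layer cycle = 1.8079 + 5.99, so 7.7979 s.
Build time = 973 × 7.7979 = 7587.3567 s = 2.11 hours.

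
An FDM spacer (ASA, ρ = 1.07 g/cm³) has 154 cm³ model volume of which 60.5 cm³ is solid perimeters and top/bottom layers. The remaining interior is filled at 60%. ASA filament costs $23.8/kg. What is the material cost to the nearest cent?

Infill region = 154 − 60.5 = 93.5 cm³.
Infill volume = 0.60 × 93.5, so 56.1 cm³.
Total printed volume: 60.5 + 56.1 → 116.6 cm³.
Mass = 116.6 × 1.07, so 124.762 g.
Cost = 124.762 g / 1000 × $23.8/kg = $2.97.

$2.97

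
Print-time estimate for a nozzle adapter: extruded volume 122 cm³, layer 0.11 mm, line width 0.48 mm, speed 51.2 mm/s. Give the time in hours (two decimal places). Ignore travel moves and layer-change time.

Line area = 0.11 × 0.48 = 0.0528 mm².
Total extruded path = 122000/0.0528 = 2310606.1 mm.
Time extruding: 2310606.1 / 51.2 → 45129 s.
45129 s = 12.54 hours.

12.54 hours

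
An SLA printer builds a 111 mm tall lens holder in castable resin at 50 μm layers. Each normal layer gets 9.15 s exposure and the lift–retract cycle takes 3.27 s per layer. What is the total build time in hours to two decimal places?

Number of layers: 111 / 0.05 → 2220 (rounded up).
Cycle time: 9.15 + 3.27 → 12.42 s.
Build time: 2220 × 12.42 s = 27572.4 s, i.e. 7.66 hours.

7.66 hours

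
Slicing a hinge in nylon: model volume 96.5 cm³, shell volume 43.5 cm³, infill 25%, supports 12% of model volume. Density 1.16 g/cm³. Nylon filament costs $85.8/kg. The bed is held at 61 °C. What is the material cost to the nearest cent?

$6.80

Volume inside the shell = 96.5 − 43.5 = 53 cm³.
Infill deposited = 0.25 × 53 = 13.25 cm³.
Support = 0.12 × 96.5 = 11.58 cm³.
Total printed volume = 43.5 + 13.25 + 11.58, so 68.33 cm³.
Mass = 68.33 × 1.16, so 79.2628 g.
Cost = 79.2628 g / 1000 × $85.8/kg = $6.80.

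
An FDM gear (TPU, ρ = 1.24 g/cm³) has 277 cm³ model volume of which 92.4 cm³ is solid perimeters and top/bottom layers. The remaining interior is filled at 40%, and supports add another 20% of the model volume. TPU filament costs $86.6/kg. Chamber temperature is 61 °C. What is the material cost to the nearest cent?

Interior volume = 277 − 92.4 = 184.6 cm³.
Deposited infill = 0.40 × 184.6 = 73.84 cm³.
Support = 0.20 × 277 = 55.4 cm³.
Total printed volume: 92.4 + 73.84 + 55.4 → 221.64 cm³.
Mass: 221.64 × 1.24 → 274.8336 g.
At $86.6/kg: 274.8336/1000 × 86.6 = $23.80.

$23.80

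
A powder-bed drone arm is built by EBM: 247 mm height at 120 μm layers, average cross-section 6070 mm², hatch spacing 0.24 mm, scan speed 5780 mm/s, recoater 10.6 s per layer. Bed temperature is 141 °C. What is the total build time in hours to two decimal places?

Layers = ⌈247/0.12⌉ = 2059.
Hatch length per layer = 6070 / 0.24, so 25291.7 mm.
Scan time per layer = 25291.7 / 5780, so 4.3757 s.
Time per layer: 4.3757 + 10.6 → 14.9757 s.
Total: 2059 × 14.9757 s = 30834.9663 s → 8.57 hours.

8.57 hours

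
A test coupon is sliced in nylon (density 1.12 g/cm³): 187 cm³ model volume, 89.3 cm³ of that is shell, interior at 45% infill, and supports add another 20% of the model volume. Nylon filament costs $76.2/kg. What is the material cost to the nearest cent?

$14.57

Interior volume = 187 − 89.3 = 97.7 cm³.
Infill volume = 0.45 × 97.7 = 43.965 cm³.
Support = 0.20 × 187 = 37.4 cm³.
Deposited volume = 89.3 + 43.965 + 37.4 = 170.665 cm³.
Mass = 170.665 × 1.12 = 191.1448 g.
Cost = 191.1448 g / 1000 × $76.2/kg = $14.57.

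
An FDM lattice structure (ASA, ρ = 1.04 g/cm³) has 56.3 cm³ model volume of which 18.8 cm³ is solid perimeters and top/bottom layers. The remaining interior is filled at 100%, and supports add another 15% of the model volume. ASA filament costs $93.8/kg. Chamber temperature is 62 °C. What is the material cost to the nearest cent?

$6.32

Volume inside the shell = 56.3 − 18.8 = 37.5 cm³.
Deposited infill = 1.00 × 37.5, so 37.5 cm³.
Support = 0.15 × 56.3 = 8.445 cm³.
Total extruded = 18.8 + 37.5 + 8.445, so 64.745 cm³.
Mass = 64.745 × 1.04, so 67.3348 g.
At $93.8/kg: 67.3348/1000 × 93.8 = $6.32.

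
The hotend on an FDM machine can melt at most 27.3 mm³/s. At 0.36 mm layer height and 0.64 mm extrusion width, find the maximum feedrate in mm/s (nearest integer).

Bead cross-section: 0.36 × 0.64 → 0.2304 mm².
v_max = Q/A = 27.3/0.2304 = 118.49 mm/s → 118 mm/s.

118 mm/s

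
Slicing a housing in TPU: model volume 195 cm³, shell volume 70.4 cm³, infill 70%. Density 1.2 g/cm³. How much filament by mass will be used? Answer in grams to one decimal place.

189.1 g

Infill region = 195 − 70.4, so 124.6 cm³.
Deposited infill: 0.70 × 124.6 → 87.22 cm³.
Total extruded: 70.4 + 87.22 → 157.62 cm³.
Mass = 157.62 × 1.2, so 189.144 g.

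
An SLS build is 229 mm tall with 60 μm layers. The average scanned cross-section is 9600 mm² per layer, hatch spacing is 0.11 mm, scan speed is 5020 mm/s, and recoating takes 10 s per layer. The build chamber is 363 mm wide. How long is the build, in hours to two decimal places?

Layers = ⌈229/0.06⌉ = 3817.
Per-layer scan distance = 9600 / 0.11 = 87272.7 mm.
Scan time per layer: 87272.7 / 5020 → 17.385 s.
Per-layer time: 17.385 + 10 → 27.385 s.
Build time = 3817 × 27.385 = 104528.545 s = 29.04 hours.

29.04 hours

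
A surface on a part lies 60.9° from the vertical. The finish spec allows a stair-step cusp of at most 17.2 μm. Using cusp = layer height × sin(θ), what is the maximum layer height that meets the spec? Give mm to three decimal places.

Layer height = cusp / sin(60.9°) = 0.0172 / 0.8738 = 0.020 mm.

0.020 mm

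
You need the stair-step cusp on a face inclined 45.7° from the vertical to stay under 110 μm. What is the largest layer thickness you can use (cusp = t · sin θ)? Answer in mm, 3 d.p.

t = h_c / sin θ = 0.11 / 0.7157 = 0.154 mm.

0.154 mm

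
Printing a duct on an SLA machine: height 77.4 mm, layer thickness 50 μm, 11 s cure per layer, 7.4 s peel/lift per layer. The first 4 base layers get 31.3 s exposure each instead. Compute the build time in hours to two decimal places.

7.93 hours

Layers = ⌈77.4/0.05⌉ = 1548.
Base layers: 4 × (31.3 + 7.4) → 154.8 s.
Remaining layers: 1544 × (11 + 7.4) → 28409.6 s.
Sum: 154.8 + 28409.6 = 28564.4 s → 7.93 hours.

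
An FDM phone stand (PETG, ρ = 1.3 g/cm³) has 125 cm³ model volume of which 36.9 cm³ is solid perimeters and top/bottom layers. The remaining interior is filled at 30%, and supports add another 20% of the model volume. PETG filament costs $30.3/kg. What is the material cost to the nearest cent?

$3.48

Interior volume = 125 − 36.9 = 88.1 cm³.
Infill volume = 0.30 × 88.1 = 26.43 cm³.
Support = 0.20 × 125, so 25 cm³.
Deposited volume: 36.9 + 26.43 + 25 → 88.33 cm³.
Mass = 88.33 × 1.3 = 114.829 g.
Cost = 114.829 g / 1000 × $30.3/kg = $3.48.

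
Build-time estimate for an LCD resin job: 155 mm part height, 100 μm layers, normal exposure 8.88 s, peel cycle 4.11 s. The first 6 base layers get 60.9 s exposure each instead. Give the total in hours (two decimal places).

5.68 hours

Layer count = ceil(155 / 0.1) = 1550.
Burn-in layers = 6 × (60.9 + 4.11), so 390.06 s.
Regular layers: 1544 × (8.88 + 4.11) → 20056.56 s.
Sum: 390.06 + 20056.56 = 20446.62 s → 5.68 hours.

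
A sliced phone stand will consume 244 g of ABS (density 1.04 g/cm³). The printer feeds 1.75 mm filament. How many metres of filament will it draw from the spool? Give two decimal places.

97.54 m

Extruded volume: 244/1.04 = 234.6154 cm³ (234615.4 mm³).
A = π r² = π × 0.875² = 2.4053 mm².
L = V/A = 234615.4/2.4053 = 97541.01 mm → 97.54 m.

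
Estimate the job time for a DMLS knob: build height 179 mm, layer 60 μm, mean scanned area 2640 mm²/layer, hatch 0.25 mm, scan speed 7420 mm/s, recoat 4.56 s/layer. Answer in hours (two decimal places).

Layer count = ceil(179 / 0.06) = 2984.
Hatch length per layer = 2640 / 0.25 = 10560 mm.
Scan time per layer = 10560 / 7420 = 1.4232 s.
Time per layer = 1.4232 + 4.56 = 5.9832 s.
Build time = 2984 × 5.9832 = 17853.8688 s = 4.96 hours.

4.96 hours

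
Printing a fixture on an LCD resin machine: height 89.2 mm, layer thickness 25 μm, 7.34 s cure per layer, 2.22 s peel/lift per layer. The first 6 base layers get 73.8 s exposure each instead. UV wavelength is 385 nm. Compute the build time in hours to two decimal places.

9.59 hours

Layers = ⌈89.2/0.025⌉ = 3568.
Bottom layers = 6 × (73.8 + 2.22) = 456.12 s.
Remaining layers: 3562 × (7.34 + 2.22) → 34052.72 s.
Sum: 456.12 + 34052.72 = 34508.84 s → 9.59 hours.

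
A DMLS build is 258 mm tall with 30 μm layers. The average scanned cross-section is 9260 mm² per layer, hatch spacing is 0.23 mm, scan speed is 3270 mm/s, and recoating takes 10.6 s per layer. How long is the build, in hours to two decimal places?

54.73 hours

Number of layers: 258 / 0.03 → 8600 (rounded up).
Scan path per layer = 9260 / 0.23 = 40260.9 mm.
Laser time per layer = 40260.9 / 3270 = 12.3122 s.
Per-layer time: 12.3122 + 10.6 → 22.9122 s.
Total: 8600 × 22.9122 s = 197044.92 s → 54.73 hours.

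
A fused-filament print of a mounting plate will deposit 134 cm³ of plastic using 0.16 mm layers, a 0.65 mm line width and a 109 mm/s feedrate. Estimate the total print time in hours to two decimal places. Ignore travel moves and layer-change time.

3.28 hours

Extrusion cross-section = 0.16 × 0.65, so 0.104 mm².
Toolpath length = 134 cm³ / 0.104 mm² = 134000 / 0.104 = 1288461.5 mm.
Extrusion time: 1288461.5 / 109 → 11820.7 s.
Converting: 11820.7 s = 3.28 hours.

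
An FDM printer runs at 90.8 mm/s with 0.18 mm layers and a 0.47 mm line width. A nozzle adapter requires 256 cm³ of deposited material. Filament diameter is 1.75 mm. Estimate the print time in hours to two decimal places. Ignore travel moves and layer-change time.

9.26 hours

Extrusion cross-section: 0.18 × 0.47 → 0.0846 mm².
Path length: 256000 mm³ / 0.0846 mm² → 3026004.7 mm.
Print-move time = 3026004.7 / 90.8 = 33326 s.
33326 s = 9.26 hours.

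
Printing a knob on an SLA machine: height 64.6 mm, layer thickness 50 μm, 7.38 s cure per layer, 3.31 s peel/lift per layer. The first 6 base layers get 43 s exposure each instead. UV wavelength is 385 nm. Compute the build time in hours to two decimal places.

3.90 hours

Layer count = ceil(64.6 / 0.05) = 1292.
Burn-in layers: 6 × (43 + 3.31) → 277.86 s.
Remaining layers = 1286 × (7.38 + 3.31) = 13747.34 s.
Total = 277.86 + 13747.34 = 14025.2 s = 3.90 hours.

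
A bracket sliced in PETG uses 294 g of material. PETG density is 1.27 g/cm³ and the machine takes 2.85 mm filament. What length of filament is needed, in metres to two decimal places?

36.29 m

Volume = 294 g / 1.27 g·cm⁻³ = 231.4961 cm³ = 231496.1 mm³.
Filament cross-section = π × (2.85/2)² = 6.3794 mm².
L = V/A = 231496.1/6.3794 = 36288.07 mm → 36.29 m.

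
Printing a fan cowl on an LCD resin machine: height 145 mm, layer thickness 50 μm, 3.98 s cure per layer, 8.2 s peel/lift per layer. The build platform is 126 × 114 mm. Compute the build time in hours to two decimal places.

9.81 hours

Number of layers: 145 / 0.05 → 2900 (rounded up).
Cycle time = 3.98 + 8.2, so 12.18 s.
Build time: 2900 × 12.18 s = 35322 s, i.e. 9.81 hours.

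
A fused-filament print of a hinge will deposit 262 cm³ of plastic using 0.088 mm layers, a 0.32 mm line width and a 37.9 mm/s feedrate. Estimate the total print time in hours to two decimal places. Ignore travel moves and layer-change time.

68.19 hours

Extrusion cross-section = 0.088 × 0.32, so 0.02816 mm².
Total extruded path = 262000/0.02816 = 9303977.3 mm.
Extrusion time: 9303977.3 / 37.9 → 245487.5 s.
That's 245487.5 s → 68.19 hours.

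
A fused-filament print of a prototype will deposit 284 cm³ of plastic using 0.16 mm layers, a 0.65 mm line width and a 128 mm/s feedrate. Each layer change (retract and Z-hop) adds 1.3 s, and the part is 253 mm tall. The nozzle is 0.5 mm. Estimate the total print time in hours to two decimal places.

6.50 hours

Line area = 0.16 × 0.65, so 0.104 mm².
Path length: 284000 mm³ / 0.104 mm² → 2730769.2 mm.
Extrusion time = 2730769.2 / 128 = 21334.1 s.
Layers = ⌈253/0.16⌉ = 1582.
Non-print overhead: 1582 × 1.3 → 2056.6 s.
Altogether 21334.1 + 2056.6 = 23390.7 s, i.e. 6.50 hours.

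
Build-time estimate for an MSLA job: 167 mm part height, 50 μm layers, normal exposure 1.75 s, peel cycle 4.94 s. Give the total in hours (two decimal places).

Layers = ⌈167/0.05⌉ = 3340.
Each layer takes = 1.75 + 4.94, so 6.69 s.
Build time: 3340 × 6.69 s = 22344.6 s, i.e. 6.21 hours.

6.21 hours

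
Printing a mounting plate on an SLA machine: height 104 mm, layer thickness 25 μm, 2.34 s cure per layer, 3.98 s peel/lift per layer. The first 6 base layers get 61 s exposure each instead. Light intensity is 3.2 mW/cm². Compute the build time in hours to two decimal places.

7.40 hours

Layers = ⌈104/0.025⌉ = 4160.
Burn-in layers = 6 × (61 + 3.98), so 389.88 s.
Normal layers: 4154 × (2.34 + 3.98) → 26253.28 s.
Sum: 389.88 + 26253.28 = 26643.16 s → 7.40 hours.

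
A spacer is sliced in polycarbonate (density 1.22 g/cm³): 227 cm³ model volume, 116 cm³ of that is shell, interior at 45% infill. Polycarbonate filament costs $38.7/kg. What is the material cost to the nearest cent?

$7.84

Infill region = 227 − 116, so 111 cm³.
Infill deposited: 0.45 × 111 → 49.95 cm³.
Total extruded: 116 + 49.95 → 165.95 cm³.
Mass = 165.95 × 1.22 = 202.459 g.
At $38.7/kg: 202.459/1000 × 38.7 = $7.84.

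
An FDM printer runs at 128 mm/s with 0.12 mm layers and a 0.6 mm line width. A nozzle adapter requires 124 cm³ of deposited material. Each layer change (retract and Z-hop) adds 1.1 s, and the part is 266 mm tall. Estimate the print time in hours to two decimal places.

4.41 hours

Line area: 0.12 × 0.6 → 0.072 mm².
Toolpath length = 124 cm³ / 0.072 mm² = 124000 / 0.072 = 1722222.2 mm.
Time extruding = 1722222.2 / 128, so 13454.9 s.
Layers = ⌈266/0.12⌉ = 2217.
Z-hop total = 2217 × 1.1 = 2438.7 s.
Altogether 13454.9 + 2438.7 = 15893.6 s, i.e. 4.41 hours.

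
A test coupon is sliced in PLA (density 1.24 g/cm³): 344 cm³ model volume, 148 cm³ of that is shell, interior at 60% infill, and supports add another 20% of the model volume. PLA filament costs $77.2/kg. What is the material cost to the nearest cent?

$32.01

Infill region = 344 − 148, so 196 cm³.
Infill deposited = 0.60 × 196, so 117.6 cm³.
Support = 0.20 × 344 = 68.8 cm³.
Total extruded: 148 + 117.6 + 68.8 → 334.4 cm³.
Mass = 334.4 × 1.24, so 414.656 g.
At $77.2/kg: 414.656/1000 × 77.2 = $32.01.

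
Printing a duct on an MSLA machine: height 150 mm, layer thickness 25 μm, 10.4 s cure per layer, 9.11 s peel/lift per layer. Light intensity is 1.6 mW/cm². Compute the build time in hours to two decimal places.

32.52 hours

Number of layers: 150 / 0.025 → 6000 (rounded up).
Per-layer time: 10.4 + 9.11 → 19.51 s.
Total = 6000 × 19.51 = 117060 s = 32.52 hours.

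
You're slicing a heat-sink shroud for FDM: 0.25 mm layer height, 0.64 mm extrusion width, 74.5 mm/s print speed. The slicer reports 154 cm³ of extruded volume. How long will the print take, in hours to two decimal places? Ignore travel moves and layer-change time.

3.59 hours

Bead cross-section = 0.25 × 0.64, so 0.16 mm².
Total extruded path = 154000/0.16 = 962500 mm.
Time extruding = 962500 / 74.5, so 12919.5 s.
That's 12919.5 s → 3.59 hours.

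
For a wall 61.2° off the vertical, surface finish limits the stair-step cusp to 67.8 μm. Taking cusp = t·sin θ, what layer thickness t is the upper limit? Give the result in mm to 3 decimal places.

Layer height = cusp / sin(61.2°) = 0.0678 / 0.8763 = 0.077 mm.

0.077 mm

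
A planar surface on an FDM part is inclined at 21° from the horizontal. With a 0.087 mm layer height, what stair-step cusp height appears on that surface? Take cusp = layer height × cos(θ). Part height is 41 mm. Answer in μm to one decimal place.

cos(21°) = 0.9336, so cusp = 0.087 × 0.9336 = 0.081223 mm → 81.2 μm.

81.2 μm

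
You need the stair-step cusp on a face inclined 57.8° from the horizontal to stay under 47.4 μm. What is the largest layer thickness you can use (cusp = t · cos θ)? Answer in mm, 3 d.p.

t = h_c / cos θ = 0.0474 / 0.5329 = 0.089 mm.

0.089 mm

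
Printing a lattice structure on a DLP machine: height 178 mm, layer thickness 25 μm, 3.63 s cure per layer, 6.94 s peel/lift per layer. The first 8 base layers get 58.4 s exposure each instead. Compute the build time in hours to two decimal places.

Layer count = ceil(178 / 0.025) = 7120.
Base layers = 8 × (58.4 + 6.94), so 522.72 s.
Remaining layers = 7112 × (3.63 + 6.94), so 75173.84 s.
Sum: 522.72 + 75173.84 = 75696.56 s → 21.03 hours.

21.03 hours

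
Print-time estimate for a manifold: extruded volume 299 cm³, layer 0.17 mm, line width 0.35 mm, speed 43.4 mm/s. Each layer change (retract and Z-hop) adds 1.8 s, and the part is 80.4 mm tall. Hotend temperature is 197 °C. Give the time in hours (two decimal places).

Extrusion cross-section = 0.17 × 0.35, so 0.0595 mm².
Toolpath length = 299 cm³ / 0.0595 mm² = 299000 / 0.0595 = 5025210.1 mm.
Extrusion time = 5025210.1 / 43.4, so 115788.3 s.
Number of layers: 80.4 / 0.17 → 473 (rounded up).
Z-hop total: 473 × 1.8 → 851.4 s.
Total = 115788.3 + 851.4 = 116639.7 s = 32.40 hours.

32.40 hours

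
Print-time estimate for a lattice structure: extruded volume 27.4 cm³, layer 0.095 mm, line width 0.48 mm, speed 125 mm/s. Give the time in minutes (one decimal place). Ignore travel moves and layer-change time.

80.1 minutes

Extrusion cross-section = 0.095 × 0.48 = 0.0456 mm².
Path length: 27400 mm³ / 0.0456 mm² → 600877.2 mm.
Extrusion time: 600877.2 / 125 → 4807 s.
That's 4807 s → 80.1 minutes.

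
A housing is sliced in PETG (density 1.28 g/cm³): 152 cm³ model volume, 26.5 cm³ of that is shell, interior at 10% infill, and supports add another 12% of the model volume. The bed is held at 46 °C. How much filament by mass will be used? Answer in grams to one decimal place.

73.3 g

Interior volume: 152 − 26.5 → 125.5 cm³.
Deposited infill: 0.10 × 125.5 → 12.55 cm³.
Support: 0.12 × 152 → 18.24 cm³.
Total extruded = 26.5 + 12.55 + 18.24, so 57.29 cm³.
Mass = 57.29 × 1.28, so 73.3312 g.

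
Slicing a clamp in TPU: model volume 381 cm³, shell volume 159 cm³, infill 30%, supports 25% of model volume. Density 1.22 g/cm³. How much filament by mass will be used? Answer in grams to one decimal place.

391.4 g

Interior volume = 381 − 159 = 222 cm³.
Deposited infill = 0.30 × 222, so 66.6 cm³.
Support = 0.25 × 381, so 95.25 cm³.
Total extruded = 159 + 66.6 + 95.25, so 320.85 cm³.
Mass = 320.85 × 1.22 = 391.437 g.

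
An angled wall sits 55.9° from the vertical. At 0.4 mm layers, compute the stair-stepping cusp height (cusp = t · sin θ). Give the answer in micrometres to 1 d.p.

Cusp = layer height × sin(55.9°) = 0.4 × 0.8281 = 0.33124 mm = 331.2 μm.

331.2 μm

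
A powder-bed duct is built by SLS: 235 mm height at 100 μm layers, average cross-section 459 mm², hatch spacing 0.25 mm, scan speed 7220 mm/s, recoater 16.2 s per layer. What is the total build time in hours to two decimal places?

Layer count = ceil(235 / 0.1) = 2350.
Scan path per layer = 459 / 0.25 = 1836 mm.
Scan time per layer: 1836 / 7220 → 0.2543 s.
Layer cycle: 0.2543 + 16.2 → 16.4543 s.
Total: 2350 × 16.4543 s = 38667.605 s → 10.74 hours.

10.74 hours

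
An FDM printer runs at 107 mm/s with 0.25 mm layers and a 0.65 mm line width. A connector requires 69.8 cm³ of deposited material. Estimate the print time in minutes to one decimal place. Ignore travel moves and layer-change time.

66.9 minutes

Bead cross-section: 0.25 × 0.65 → 0.1625 mm².
Total extruded path = 69800/0.1625 = 429538.5 mm.
Print-move time = 429538.5 / 107 = 4014.4 s.
In the requested units: 4014.4 s = 66.9 minutes.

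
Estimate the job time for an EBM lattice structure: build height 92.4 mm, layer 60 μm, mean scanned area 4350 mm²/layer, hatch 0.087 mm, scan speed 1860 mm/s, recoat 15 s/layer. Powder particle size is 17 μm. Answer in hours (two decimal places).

Layers = ⌈92.4/0.06⌉ = 1540.
Per-layer scan distance: 4350 / 0.087 → 50000 mm.
Per-layer scan time = 50000 / 1860 = 26.8817 s.
Time per layer = 26.8817 + 15 = 41.8817 s.
1540 layers × 41.8817 s/layer = 64497.818 s, i.e. 17.92 hours.

17.92 hours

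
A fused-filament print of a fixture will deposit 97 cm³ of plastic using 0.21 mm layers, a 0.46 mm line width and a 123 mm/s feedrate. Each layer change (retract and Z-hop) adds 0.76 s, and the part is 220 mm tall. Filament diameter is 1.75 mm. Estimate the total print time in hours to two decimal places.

2.49 hours

Bead cross-section = 0.21 × 0.46, so 0.0966 mm².
Path length: 97000 mm³ / 0.0966 mm² → 1004140.8 mm.
Extrusion time = 1004140.8 / 123 = 8163.7 s.
Layer count = ceil(220 / 0.21) = 1048.
Non-print overhead: 1048 × 0.76 → 796.48 s.
Total = 8163.7 + 796.48 = 8960.18 s = 2.49 hours.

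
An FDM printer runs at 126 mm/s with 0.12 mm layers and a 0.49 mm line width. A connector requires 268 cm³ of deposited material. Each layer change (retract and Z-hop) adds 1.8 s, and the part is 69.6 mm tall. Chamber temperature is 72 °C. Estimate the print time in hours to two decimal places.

10.34 hours

Bead cross-section = 0.12 × 0.49, so 0.0588 mm².
Total extruded path = 268000/0.0588 = 4557823.1 mm.
Time extruding = 4557823.1 / 126, so 36173.2 s.
Layers = ⌈69.6/0.12⌉ = 580.
Z-hop total: 580 × 1.8 → 1044 s.
Total = 36173.2 + 1044 = 37217.2 s = 10.34 hours.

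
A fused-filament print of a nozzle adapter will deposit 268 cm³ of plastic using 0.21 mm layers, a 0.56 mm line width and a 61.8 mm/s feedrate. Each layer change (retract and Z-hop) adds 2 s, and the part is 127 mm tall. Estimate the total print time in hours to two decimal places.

Extrusion cross-section = 0.21 × 0.56 = 0.1176 mm².
Total extruded path = 268000/0.1176 = 2278911.6 mm.
Print-move time: 2278911.6 / 61.8 → 36875.6 s.
Layers = ⌈127/0.21⌉ = 605.
Z-hop total = 605 × 2 = 1210 s.
Altogether 36875.6 + 1210 = 38085.6 s, i.e. 10.58 hours.

10.58 hours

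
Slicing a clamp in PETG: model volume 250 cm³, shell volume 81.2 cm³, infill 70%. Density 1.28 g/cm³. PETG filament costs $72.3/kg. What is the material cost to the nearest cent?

Interior volume: 250 − 81.2 → 168.8 cm³.
Infill volume = 0.70 × 168.8, so 118.16 cm³.
Deposited volume: 81.2 + 118.16 → 199.36 cm³.
Mass = 199.36 × 1.28 = 255.1808 g.
Cost = 255.1808 g / 1000 × $72.3/kg = $18.45.

$18.45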